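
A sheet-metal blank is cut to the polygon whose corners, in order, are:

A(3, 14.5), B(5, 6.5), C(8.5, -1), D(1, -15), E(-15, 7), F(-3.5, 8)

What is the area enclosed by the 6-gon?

314

Apply the shoelace (surveyor's) formula: 2A = Σ (x_i·y_{i+1} − x_{i+1}·y_i), indices taken mod 6.
A→B: (3)(6.5) − (5)(14.5) = -53
B→C: (5)(-1) − (8.5)(6.5) = -60.25
C→D: (8.5)(-15) − (1)(-1) = -126.5
D→E: (1)(7) − (-15)(-15) = -218
E→F: (-15)(8) − (-3.5)(7) = -95.5
F→A: (-3.5)(14.5) − (3)(8) = -74.75
Σ = -628
Area = |Σ|/2 = 314.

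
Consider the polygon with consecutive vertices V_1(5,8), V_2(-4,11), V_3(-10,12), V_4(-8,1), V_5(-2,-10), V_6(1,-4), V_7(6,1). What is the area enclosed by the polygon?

201.5

Σ = (87) + (62) + (86) + (82) + (18) + (25) + (43) = 403
Area = |Σ|/2 = 201.5.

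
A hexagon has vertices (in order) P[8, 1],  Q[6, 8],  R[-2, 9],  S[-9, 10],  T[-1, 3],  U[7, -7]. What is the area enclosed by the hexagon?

110.5

Σ = (58) + (70) + (61) + (-17) + (-14) + (63) = 221
Area = |Σ|/2 = 110.5.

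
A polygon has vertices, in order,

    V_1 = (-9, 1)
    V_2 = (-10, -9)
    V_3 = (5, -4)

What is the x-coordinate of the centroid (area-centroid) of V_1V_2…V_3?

Apply the shoelace (surveyor's) formula. First the cross-terms c_i = x_i·y_{i+1} − x_{i+1}·y_i:
  91, 85, -31  ⇒  2A = 145, A = 72.5.
Then Σ (x_i + x_{i+1})·c_i = -2030, so x̄ = -2030 / (6·72.5) = -14/3.

-14/3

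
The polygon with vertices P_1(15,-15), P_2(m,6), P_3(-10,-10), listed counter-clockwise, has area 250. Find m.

10

Write out the shoelace sum; only the two edges meeting at P_2 involve m:
2·Area = [(15·6 − m·(-15)) + (m·(-10) − (-10)·6)] + 300
       = 5·m + 450 = 500
⇒ m = 10.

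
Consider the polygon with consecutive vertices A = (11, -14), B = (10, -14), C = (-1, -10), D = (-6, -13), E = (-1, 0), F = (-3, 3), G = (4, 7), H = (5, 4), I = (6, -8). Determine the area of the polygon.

A→B: (11)(-14) − (10)(-14) = -14
B→C: (10)(-10) − (-1)(-14) = -114
C→D: (-1)(-13) − (-6)(-10) = -47
D→E: (-6)(0) − (-1)(-13) = -13
E→F: (-1)(3) − (-3)(0) = -3
F→G: (-3)(7) − (4)(3) = -33
G→H: (4)(4) − (5)(7) = -19
H→I: (5)(-8) − (6)(4) = -64
I→A: (6)(-14) − (11)(-8) = 4
Σ = -303
Area = |Σ|/2 = 151.5.

151.5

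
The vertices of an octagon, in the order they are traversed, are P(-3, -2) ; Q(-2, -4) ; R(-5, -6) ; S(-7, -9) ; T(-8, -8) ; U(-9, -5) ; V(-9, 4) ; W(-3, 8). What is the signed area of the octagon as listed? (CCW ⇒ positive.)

Apply Gauss's area formula: 2A = Σ (x_i·y_{i+1} − x_{i+1}·y_i), indices taken mod 8.
Cross-terms: 8, -8, 3, -16, -32, -81, -60, 30  ⇒  Σ = -156
Signed area = Σ/2 = -78 (negative ⇒ clockwise traversal).

-78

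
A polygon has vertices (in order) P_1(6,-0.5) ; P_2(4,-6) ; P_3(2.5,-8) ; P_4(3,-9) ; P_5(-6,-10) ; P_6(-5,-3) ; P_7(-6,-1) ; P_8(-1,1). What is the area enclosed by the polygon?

Apply Gauss's area formula: 2A = Σ (x_i·y_{i+1} − x_{i+1}·y_i), indices taken mod 8.
Σ = (-34) + (-17) + (1.5) + (-84) + (-32) + (-13) + (-7) + (-5.5) = -191
Area = |Σ|/2 = 95.5.

95.5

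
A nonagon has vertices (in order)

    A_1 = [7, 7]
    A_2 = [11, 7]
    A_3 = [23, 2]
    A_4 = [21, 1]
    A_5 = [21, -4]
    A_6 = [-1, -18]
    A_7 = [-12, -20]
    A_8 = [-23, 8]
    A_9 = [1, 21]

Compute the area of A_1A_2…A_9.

Apply the shoelace (surveyor's) formula: 2A = Σ (x_i·y_{i+1} − x_{i+1}·y_i), indices taken mod 9.
Σ = (-28) + (-139) + (-19) + (-105) + (-382) + (-196) + (-556) + (-491) + (-140) = -2056
Area = |Σ|/2 = 1028.

1028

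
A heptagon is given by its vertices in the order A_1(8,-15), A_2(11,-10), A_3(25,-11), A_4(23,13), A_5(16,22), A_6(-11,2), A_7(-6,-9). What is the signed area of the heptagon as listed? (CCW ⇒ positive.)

818.5

Σ = (85) + (129) + (578) + (298) + (274) + (111) + (162) = 1637
Signed area = Σ/2 = 818.5 (positive ⇒ counter-clockwise traversal).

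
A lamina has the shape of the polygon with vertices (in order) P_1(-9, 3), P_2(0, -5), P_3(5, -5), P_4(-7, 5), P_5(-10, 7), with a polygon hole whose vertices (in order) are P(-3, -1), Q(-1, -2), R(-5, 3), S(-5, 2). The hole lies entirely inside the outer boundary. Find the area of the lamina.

Outer boundary:
Σ = (45) + (25) + (-10) + (1) + (33) = 94
Area = |Σ|/2 = 47.
Hole:
Apply the shoelace (surveyor's) formula: 2A = Σ (x_i·y_{i+1} − x_{i+1}·y_i), indices taken mod 4.
Σ = (5) + (-13) + (5) + (11) = 8
Area = |Σ|/2 = 4.
Net area = 47 − 4 = 43.

43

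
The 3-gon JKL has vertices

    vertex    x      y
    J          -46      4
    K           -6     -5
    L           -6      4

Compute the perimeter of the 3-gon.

90

|JK| = √((40)² + (-9)²) = √1681 = 41
|KL| = √((0)² + (9)²) = √81 = 9
|LJ| = √((-40)² + (0)²) = √1600 = 40
Perimeter = 41 + 9 + 40 = 90.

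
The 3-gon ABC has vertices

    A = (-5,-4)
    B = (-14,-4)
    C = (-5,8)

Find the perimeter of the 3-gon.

36

|AB| = √((-9)² + (0)²) = √81 = 9
|BC| = √((9)² + (12)²) = √225 = 15
|CA| = √((0)² + (-12)²) = √144 = 12
Perimeter = 9 + 15 + 12 = 36.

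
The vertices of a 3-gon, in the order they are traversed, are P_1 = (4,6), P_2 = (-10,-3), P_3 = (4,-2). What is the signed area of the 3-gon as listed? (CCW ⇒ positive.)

Apply the shoelace formula: 2A = Σ (x_i·y_{i+1} − x_{i+1}·y_i), indices taken mod 3.
Σ = (48) + (32) + (32) = 112
Signed area = Σ/2 = 56 (positive ⇒ counter-clockwise traversal).

56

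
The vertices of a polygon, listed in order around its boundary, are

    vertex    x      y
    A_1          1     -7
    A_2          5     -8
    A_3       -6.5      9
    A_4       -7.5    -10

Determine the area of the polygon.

Σ = (27) + (-7) + (132.5) + (62.5) = 215
Area = |Σ|/2 = 107.5.

107.5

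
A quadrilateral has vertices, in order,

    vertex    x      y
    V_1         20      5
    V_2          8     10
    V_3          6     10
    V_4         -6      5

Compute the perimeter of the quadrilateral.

|V_1V_2| = √((-12)² + (5)²) = √169 = 13
|V_2V_3| = √((-2)² + (0)²) = √4 = 2
|V_3V_4| = √((-12)² + (-5)²) = √169 = 13
|V_4V_1| = √((26)² + (0)²) = √676 = 26
Perimeter = 13 + 2 + 13 + 26 = 54.

54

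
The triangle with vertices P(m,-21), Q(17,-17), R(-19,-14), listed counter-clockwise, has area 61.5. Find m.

24

The doubled signed area Σ (x_i y_{i+1} − x_{i+1} y_i) is linear in m.
With m=0 it equals 195; the coefficient of m is -3 (from the two edges through P).
So -3·m + 195 = 2·61.5 = 123 ⇒ m = 24.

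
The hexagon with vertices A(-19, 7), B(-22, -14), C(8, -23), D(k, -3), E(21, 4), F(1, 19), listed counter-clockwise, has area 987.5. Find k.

5

The doubled signed area Σ (x_i y_{i+1} − x_{i+1} y_i) is linear in k.
With k=0 it equals 1840; the coefficient of k is 27 (from the two edges through D).
So 27·k + 1840 = 2·987.5 = 1975 ⇒ k = 5.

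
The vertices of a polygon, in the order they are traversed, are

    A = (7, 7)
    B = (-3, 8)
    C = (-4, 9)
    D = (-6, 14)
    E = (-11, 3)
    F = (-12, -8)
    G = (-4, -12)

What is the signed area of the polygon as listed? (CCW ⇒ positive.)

Cross-terms: 77, 5, -2, 136, 124, 112, 56  ⇒  Σ = 508
Signed area = Σ/2 = 254 (positive ⇒ counter-clockwise traversal).

254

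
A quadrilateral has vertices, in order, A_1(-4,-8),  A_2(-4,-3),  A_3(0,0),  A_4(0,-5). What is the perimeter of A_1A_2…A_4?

20

|A_1A_2| = √((0)² + (5)²) = √25 = 5
|A_2A_3| = √((4)² + (3)²) = √25 = 5
|A_3A_4| = √((0)² + (-5)²) = √25 = 5
|A_4A_1| = √((-4)² + (-3)²) = √25 = 5
Perimeter = 5 + 5 + 5 + 5 = 20.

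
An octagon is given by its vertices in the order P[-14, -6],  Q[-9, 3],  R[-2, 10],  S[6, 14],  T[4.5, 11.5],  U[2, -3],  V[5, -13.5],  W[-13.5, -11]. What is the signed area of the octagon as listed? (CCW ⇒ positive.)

-310.375

P→Q: (-14)(3) − (-9)(-6) = -96
Q→R: (-9)(10) − (-2)(3) = -84
R→S: (-2)(14) − (6)(10) = -88
S→T: (6)(11.5) − (4.5)(14) = 6
T→U: (4.5)(-3) − (2)(11.5) = -36.5
U→V: (2)(-13.5) − (5)(-3) = -12
V→W: (5)(-11) − (-13.5)(-13.5) = -237.25
W→P: (-13.5)(-6) − (-14)(-11) = -73
Σ = -620.75
Signed area = Σ/2 = -310.375 (negative ⇒ clockwise traversal).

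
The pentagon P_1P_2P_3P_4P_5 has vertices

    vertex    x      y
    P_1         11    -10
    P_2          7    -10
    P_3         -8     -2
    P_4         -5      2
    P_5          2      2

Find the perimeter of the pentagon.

|P_1P_2| = √((-4)² + (0)²) = √16 = 4
|P_2P_3| = √((-15)² + (8)²) = √289 = 17
|P_3P_4| = √((3)² + (4)²) = √25 = 5
|P_4P_5| = √((7)² + (0)²) = √49 = 7
|P_5P_1| = √((9)² + (-12)²) = √225 = 15
Perimeter = 4 + 17 + 5 + 7 + 15 = 48.

48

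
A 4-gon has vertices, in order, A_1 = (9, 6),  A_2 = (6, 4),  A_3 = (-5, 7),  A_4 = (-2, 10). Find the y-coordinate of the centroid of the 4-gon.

Apply the shoelace (surveyor's) formula. First the cross-terms c_i = x_i·y_{i+1} − x_{i+1}·y_i:
  0, 62, -36, -102  ⇒  2A = -76, A = -38.
Then Σ (y_i + y_{i+1})·c_i = -1562, so ȳ = -1562 / (6·(-38)) = 781/114.

781/114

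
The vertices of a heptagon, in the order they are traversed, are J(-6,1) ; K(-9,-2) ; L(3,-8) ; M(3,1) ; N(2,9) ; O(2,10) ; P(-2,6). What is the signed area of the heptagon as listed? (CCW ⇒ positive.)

Apply the shoelace formula: 2A = Σ (x_i·y_{i+1} − x_{i+1}·y_i), indices taken mod 7.
J→K: (-6)(-2) − (-9)(1) = 21
K→L: (-9)(-8) − (3)(-2) = 78
L→M: (3)(1) − (3)(-8) = 27
M→N: (3)(9) − (2)(1) = 25
N→O: (2)(10) − (2)(9) = 2
O→P: (2)(6) − (-2)(10) = 32
P→J: (-2)(1) − (-6)(6) = 34
Σ = 219
Signed area = Σ/2 = 109.5 (positive ⇒ counter-clockwise traversal).

109.5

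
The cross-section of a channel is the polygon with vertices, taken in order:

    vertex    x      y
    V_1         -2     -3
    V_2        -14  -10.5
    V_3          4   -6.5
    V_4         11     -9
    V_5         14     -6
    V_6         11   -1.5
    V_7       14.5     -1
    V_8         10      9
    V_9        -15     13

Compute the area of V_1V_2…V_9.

369.875

Apply the shoelace formula: 2A = Σ (x_i·y_{i+1} − x_{i+1}·y_i), indices taken mod 9.
V_1→V_2: (-2)(-10.5) − (-14)(-3) = -21
V_2→V_3: (-14)(-6.5) − (4)(-10.5) = 133
V_3→V_4: (4)(-9) − (11)(-6.5) = 35.5
V_4→V_5: (11)(-6) − (14)(-9) = 60
V_5→V_6: (14)(-1.5) − (11)(-6) = 45
V_6→V_7: (11)(-1) − (14.5)(-1.5) = 10.75
V_7→V_8: (14.5)(9) − (10)(-1) = 140.5
V_8→V_9: (10)(13) − (-15)(9) = 265
V_9→V_1: (-15)(-3) − (-2)(13) = 71
Σ = 739.75
Area = |Σ|/2 = 369.875.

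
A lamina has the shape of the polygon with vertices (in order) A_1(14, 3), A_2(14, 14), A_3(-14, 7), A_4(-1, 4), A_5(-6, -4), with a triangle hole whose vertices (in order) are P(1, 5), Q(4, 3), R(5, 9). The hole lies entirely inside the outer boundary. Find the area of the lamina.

222.5

Outer boundary:
Σ = (154) + (294) + (-49) + (28) + (38) = 465
Area = |Σ|/2 = 232.5.
Hole:
P→Q: (1)(3) − (4)(5) = -17
Q→R: (4)(9) − (5)(3) = 21
R→P: (5)(5) − (1)(9) = 16
Σ = 20
Area = |Σ|/2 = 10.
Net area = 232.5 − 10 = 222.5.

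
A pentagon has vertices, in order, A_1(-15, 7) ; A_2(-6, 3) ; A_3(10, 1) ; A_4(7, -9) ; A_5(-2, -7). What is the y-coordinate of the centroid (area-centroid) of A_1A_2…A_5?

Apply the shoelace formula. First the cross-terms c_i = x_i·y_{i+1} − x_{i+1}·y_i:
  -3, -36, -97, -67, -119  ⇒  2A = -322, A = -161.
Then Σ (y_i + y_{i+1})·c_i = 1674, so ȳ = 1674 / (6·(-161)) = -279/161.

-279/161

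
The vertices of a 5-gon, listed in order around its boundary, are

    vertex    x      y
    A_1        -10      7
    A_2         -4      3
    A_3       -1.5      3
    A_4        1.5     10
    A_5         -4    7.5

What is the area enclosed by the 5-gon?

34.625

Apply the shoelace (surveyor's) formula: 2A = Σ (x_i·y_{i+1} − x_{i+1}·y_i), indices taken mod 5.
Σ = (-2) + (-7.5) + (-19.5) + (51.25) + (47) = 69.25
Area = |Σ|/2 = 34.625.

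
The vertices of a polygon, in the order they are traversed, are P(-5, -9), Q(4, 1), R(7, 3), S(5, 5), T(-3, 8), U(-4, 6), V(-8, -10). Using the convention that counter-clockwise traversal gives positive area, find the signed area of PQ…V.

117.5

Apply the shoelace formula: 2A = Σ (x_i·y_{i+1} − x_{i+1}·y_i), indices taken mod 7.
Cross-terms: 31, 5, 20, 55, 14, 88, 22  ⇒  Σ = 235
Signed area = Σ/2 = 117.5 (positive ⇒ counter-clockwise traversal).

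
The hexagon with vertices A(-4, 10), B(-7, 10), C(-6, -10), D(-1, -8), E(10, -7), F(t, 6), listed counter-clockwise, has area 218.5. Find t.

4

The doubled signed area Σ (x_i y_{i+1} − x_{i+1} y_i) is linear in t.
With t=0 it equals 369; the coefficient of t is 17 (from the two edges through F).
So 17·t + 369 = 2·218.5 = 437 ⇒ t = 4.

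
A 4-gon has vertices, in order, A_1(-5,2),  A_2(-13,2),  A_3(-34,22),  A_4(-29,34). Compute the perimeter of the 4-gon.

90

|A_1A_2| = √((-8)² + (0)²) = √64 = 8
|A_2A_3| = √((-21)² + (20)²) = √841 = 29
|A_3A_4| = √((5)² + (12)²) = √169 = 13
|A_4A_1| = √((24)² + (-32)²) = √1600 = 40
Perimeter = 8 + 29 + 13 + 40 = 90.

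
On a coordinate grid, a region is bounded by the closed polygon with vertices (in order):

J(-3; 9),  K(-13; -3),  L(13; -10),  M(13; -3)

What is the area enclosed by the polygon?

247

Cross-terms: 126, 169, 91, 108  ⇒  Σ = 494
Area = |Σ|/2 = 247.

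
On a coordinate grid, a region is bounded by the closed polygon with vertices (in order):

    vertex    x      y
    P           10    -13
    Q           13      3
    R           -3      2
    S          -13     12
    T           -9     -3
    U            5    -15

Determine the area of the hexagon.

303

Apply the shoelace formula: 2A = Σ (x_i·y_{i+1} − x_{i+1}·y_i), indices taken mod 6.
Cross-terms: 199, 35, -10, 147, 150, 85  ⇒  Σ = 606
Area = |Σ|/2 = 303.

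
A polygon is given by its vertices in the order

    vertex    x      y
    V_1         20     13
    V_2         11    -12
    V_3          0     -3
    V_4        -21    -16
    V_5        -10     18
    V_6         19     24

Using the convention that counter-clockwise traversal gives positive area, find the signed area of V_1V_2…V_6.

V_1→V_2: (20)(-12) − (11)(13) = -383
V_2→V_3: (11)(-3) − (0)(-12) = -33
V_3→V_4: (0)(-16) − (-21)(-3) = -63
V_4→V_5: (-21)(18) − (-10)(-16) = -538
V_5→V_6: (-10)(24) − (19)(18) = -582
V_6→V_1: (19)(13) − (20)(24) = -233
Σ = -1832
Signed area = Σ/2 = -916 (negative ⇒ clockwise traversal).

-916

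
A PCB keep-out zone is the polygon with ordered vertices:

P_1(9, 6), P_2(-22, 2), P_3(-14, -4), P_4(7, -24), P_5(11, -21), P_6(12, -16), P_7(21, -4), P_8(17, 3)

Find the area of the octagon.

Apply Gauss's area formula: 2A = Σ (x_i·y_{i+1} − x_{i+1}·y_i), indices taken mod 8.
Σ = (150) + (116) + (364) + (117) + (76) + (288) + (131) + (75) = 1317
Area = |Σ|/2 = 658.5.

658.5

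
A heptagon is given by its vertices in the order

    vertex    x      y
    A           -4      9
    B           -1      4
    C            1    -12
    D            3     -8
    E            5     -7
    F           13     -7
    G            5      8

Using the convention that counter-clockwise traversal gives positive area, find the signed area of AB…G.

160

A→B: (-4)(4) − (-1)(9) = -7
B→C: (-1)(-12) − (1)(4) = 8
C→D: (1)(-8) − (3)(-12) = 28
D→E: (3)(-7) − (5)(-8) = 19
E→F: (5)(-7) − (13)(-7) = 56
F→G: (13)(8) − (5)(-7) = 139
G→A: (5)(9) − (-4)(8) = 77
Σ = 320
Signed area = Σ/2 = 160 (positive ⇒ counter-clockwise traversal).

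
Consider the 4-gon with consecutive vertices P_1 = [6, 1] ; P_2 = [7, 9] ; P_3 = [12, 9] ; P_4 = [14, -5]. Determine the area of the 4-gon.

Σ = (47) + (-45) + (-186) + (44) = -140
Area = |Σ|/2 = 70.

70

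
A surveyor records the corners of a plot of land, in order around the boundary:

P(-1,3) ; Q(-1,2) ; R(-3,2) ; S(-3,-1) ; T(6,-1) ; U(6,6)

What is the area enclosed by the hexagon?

44.5

Apply the shoelace (surveyor's) formula: 2A = Σ (x_i·y_{i+1} − x_{i+1}·y_i), indices taken mod 6.
Cross-terms: 1, 4, 9, 9, 42, 24  ⇒  Σ = 89
Area = |Σ|/2 = 44.5.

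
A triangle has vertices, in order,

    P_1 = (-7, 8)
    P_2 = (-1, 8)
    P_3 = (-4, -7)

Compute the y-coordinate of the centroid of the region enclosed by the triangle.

Apply the surveyor's formula. First the cross-terms c_i = x_i·y_{i+1} − x_{i+1}·y_i:
  -48, 39, -81  ⇒  2A = -90, A = -45.
Then Σ (y_i + y_{i+1})·c_i = -810, so ȳ = -810 / (6·(-45)) = 3.

3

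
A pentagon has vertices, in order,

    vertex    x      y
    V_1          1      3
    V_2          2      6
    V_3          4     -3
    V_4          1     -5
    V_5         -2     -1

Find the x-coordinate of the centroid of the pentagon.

Apply the shoelace (surveyor's) formula. First the cross-terms c_i = x_i·y_{i+1} − x_{i+1}·y_i:
  0, -30, -17, -11, -5  ⇒  2A = -63, A = -31.5.
Then Σ (x_i + x_{i+1})·c_i = -249, so x̄ = -249 / (6·(-31.5)) = 83/63.

83/63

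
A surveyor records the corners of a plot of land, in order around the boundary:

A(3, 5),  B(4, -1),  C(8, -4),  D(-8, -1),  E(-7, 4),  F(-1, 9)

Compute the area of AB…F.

Apply the shoelace formula: 2A = Σ (x_i·y_{i+1} − x_{i+1}·y_i), indices taken mod 6.
Σ = (-23) + (-8) + (-40) + (-39) + (-59) + (-32) = -201
Area = |Σ|/2 = 100.5.

100.5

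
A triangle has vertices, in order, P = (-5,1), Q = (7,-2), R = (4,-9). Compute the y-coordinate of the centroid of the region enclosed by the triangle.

-10/3

Apply the shoelace (surveyor's) formula. First the cross-terms c_i = x_i·y_{i+1} − x_{i+1}·y_i:
  3, -55, -41  ⇒  2A = -93, A = -46.5.
Then Σ (y_i + y_{i+1})·c_i = 930, so ȳ = 930 / (6·(-46.5)) = -10/3.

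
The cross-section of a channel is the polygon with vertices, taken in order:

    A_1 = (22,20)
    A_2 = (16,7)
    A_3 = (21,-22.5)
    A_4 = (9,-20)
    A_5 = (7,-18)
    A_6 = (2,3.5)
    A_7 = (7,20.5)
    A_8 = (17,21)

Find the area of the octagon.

579.5

Apply the shoelace (surveyor's) formula: 2A = Σ (x_i·y_{i+1} − x_{i+1}·y_i), indices taken mod 8.
Σ = (-166) + (-507) + (-217.5) + (-22) + (60.5) + (16.5) + (-201.5) + (-122) = -1159
Area = |Σ|/2 = 579.5.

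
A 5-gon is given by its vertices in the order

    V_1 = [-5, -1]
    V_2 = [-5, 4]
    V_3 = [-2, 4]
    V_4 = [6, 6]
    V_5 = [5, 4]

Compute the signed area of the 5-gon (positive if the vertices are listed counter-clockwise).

Apply Gauss's area formula: 2A = Σ (x_i·y_{i+1} − x_{i+1}·y_i), indices taken mod 5.
Σ = (-25) + (-12) + (-36) + (-6) + (15) = -64
Signed area = Σ/2 = -32 (negative ⇒ clockwise traversal).

-32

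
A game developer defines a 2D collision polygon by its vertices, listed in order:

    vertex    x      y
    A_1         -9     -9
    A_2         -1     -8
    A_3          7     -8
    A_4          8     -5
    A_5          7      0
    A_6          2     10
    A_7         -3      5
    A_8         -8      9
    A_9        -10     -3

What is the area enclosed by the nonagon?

245.5

Apply the shoelace formula: 2A = Σ (x_i·y_{i+1} − x_{i+1}·y_i), indices taken mod 9.
Σ = (63) + (64) + (29) + (35) + (70) + (40) + (13) + (114) + (63) = 491
Area = |Σ|/2 = 245.5.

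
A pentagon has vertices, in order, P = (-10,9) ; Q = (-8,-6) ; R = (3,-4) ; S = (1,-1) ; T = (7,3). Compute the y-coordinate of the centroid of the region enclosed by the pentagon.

79/66

Apply the shoelace formula. First the cross-terms c_i = x_i·y_{i+1} − x_{i+1}·y_i:
  132, 50, 1, 10, 93  ⇒  2A = 286, A = 143.
Then Σ (y_i + y_{i+1})·c_i = 1027, so ȳ = 1027 / (6·143) = 79/66.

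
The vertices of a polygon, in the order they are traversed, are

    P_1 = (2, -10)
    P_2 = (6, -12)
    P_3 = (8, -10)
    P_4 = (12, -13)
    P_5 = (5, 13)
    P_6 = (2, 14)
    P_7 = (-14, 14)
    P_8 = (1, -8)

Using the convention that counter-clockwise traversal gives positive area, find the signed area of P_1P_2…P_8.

340.5

P_1→P_2: (2)(-12) − (6)(-10) = 36
P_2→P_3: (6)(-10) − (8)(-12) = 36
P_3→P_4: (8)(-13) − (12)(-10) = 16
P_4→P_5: (12)(13) − (5)(-13) = 221
P_5→P_6: (5)(14) − (2)(13) = 44
P_6→P_7: (2)(14) − (-14)(14) = 224
P_7→P_8: (-14)(-8) − (1)(14) = 98
P_8→P_1: (1)(-10) − (2)(-8) = 6
Σ = 681
Signed area = Σ/2 = 340.5 (positive ⇒ counter-clockwise traversal).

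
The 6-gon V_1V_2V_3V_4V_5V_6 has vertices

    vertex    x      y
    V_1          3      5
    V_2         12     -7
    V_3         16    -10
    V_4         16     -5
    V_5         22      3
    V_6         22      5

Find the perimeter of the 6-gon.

56

|V_1V_2| = √((9)² + (-12)²) = √225 = 15
|V_2V_3| = √((4)² + (-3)²) = √25 = 5
|V_3V_4| = √((0)² + (5)²) = √25 = 5
|V_4V_5| = √((6)² + (8)²) = √100 = 10
|V_5V_6| = √((0)² + (2)²) = √4 = 2
|V_6V_1| = √((-19)² + (0)²) = √361 = 19
Perimeter = 15 + 5 + 5 + 10 + 2 + 19 = 56.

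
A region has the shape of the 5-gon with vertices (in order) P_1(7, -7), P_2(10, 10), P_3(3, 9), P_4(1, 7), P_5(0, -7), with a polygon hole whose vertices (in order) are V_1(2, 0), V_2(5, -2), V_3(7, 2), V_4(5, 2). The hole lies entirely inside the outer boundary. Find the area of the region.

Outer boundary:
Apply the shoelace (surveyor's) formula: 2A = Σ (x_i·y_{i+1} − x_{i+1}·y_i), indices taken mod 5.
Cross-terms: 140, 60, 12, -7, 49  ⇒  Σ = 254
Area = |Σ|/2 = 127.
Hole:
Apply Gauss's area formula: 2A = Σ (x_i·y_{i+1} − x_{i+1}·y_i), indices taken mod 4.
V_1→V_2: (2)(-2) − (5)(0) = -4
V_2→V_3: (5)(2) − (7)(-2) = 24
V_3→V_4: (7)(2) − (5)(2) = 4
V_4→V_1: (5)(0) − (2)(2) = -4
Σ = 20
Area = |Σ|/2 = 10.
Net area = 127 − 10 = 117.

117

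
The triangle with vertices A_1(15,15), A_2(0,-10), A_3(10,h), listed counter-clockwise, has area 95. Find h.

-6

Write out the shoelace sum; only the two edges meeting at A_3 involve h:
2·Area = [(0·h − 10·(-10)) + (10·15 − 15·h)] + -150
       = -15·h + 100 = 190
⇒ h = -6.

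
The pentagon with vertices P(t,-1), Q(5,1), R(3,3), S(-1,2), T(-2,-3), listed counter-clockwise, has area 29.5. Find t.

6

The doubled signed area Σ (x_i y_{i+1} − x_{i+1} y_i) is linear in t.
With t=0 it equals 35; the coefficient of t is 4 (from the two edges through P).
So 4·t + 35 = 2·29.5 = 59 ⇒ t = 6.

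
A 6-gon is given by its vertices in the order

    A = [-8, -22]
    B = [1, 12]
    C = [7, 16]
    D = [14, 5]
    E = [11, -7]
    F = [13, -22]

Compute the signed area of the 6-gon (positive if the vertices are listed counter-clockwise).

-548.5

Σ = (-74) + (-68) + (-189) + (-153) + (-151) + (-462) = -1097
Signed area = Σ/2 = -548.5 (negative ⇒ clockwise traversal).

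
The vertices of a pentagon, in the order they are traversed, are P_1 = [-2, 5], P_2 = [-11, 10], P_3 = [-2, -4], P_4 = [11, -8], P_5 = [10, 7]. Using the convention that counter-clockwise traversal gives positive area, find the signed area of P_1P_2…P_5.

190

Σ = (35) + (64) + (60) + (157) + (64) = 380
Signed area = Σ/2 = 190 (positive ⇒ counter-clockwise traversal).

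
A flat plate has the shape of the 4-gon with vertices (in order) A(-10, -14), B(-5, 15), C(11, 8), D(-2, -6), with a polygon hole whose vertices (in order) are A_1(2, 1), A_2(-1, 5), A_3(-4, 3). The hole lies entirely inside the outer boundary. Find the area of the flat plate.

Outer boundary:
Σ = (-220) + (-205) + (-50) + (-32) = -507
Area = |Σ|/2 = 253.5.
Hole:
Cross-terms: 11, 17, -10  ⇒  Σ = 18
Area = |Σ|/2 = 9.
Net area = 253.5 − 9 = 244.5.

244.5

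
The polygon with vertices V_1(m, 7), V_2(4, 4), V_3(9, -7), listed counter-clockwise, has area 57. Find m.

13

Write out the shoelace sum; only the two edges meeting at V_1 involve m:
2·Area = [(9·7 − m·(-7)) + (m·4 − 4·7)] + -64
       = 11·m + -29 = 114
⇒ m = 13.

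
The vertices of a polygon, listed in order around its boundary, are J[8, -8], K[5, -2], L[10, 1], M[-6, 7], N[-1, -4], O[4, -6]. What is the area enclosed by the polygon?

97

Apply the surveyor's formula: 2A = Σ (x_i·y_{i+1} − x_{i+1}·y_i), indices taken mod 6.
Cross-terms: 24, 25, 76, 31, 22, 16  ⇒  Σ = 194
Area = |Σ|/2 = 97.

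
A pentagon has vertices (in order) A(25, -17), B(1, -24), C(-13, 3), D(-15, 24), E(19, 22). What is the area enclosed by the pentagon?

1409

Apply Gauss's area formula: 2A = Σ (x_i·y_{i+1} − x_{i+1}·y_i), indices taken mod 5.
A→B: (25)(-24) − (1)(-17) = -583
B→C: (1)(3) − (-13)(-24) = -309
C→D: (-13)(24) − (-15)(3) = -267
D→E: (-15)(22) − (19)(24) = -786
E→A: (19)(-17) − (25)(22) = -873
Σ = -2818
Area = |Σ|/2 = 1409.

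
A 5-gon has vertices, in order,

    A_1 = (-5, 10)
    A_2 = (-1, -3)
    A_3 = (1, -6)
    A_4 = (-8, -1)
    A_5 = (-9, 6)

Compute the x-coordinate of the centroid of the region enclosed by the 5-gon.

Apply the shoelace (surveyor's) formula. First the cross-terms c_i = x_i·y_{i+1} − x_{i+1}·y_i:
  25, 9, -49, -57, -60  ⇒  2A = -132, A = -66.
Then Σ (x_i + x_{i+1})·c_i = 2002, so x̄ = 2002 / (6·(-66)) = -91/18.

-91/18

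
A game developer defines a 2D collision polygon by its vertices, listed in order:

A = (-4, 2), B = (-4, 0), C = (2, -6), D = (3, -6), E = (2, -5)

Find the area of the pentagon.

Apply the shoelace formula: 2A = Σ (x_i·y_{i+1} − x_{i+1}·y_i), indices taken mod 5.
Σ = (8) + (24) + (6) + (-3) + (-16) = 19
Area = |Σ|/2 = 9.5.

9.5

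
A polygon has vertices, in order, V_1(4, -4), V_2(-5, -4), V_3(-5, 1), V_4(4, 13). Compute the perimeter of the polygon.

|V_1V_2| = √((-9)² + (0)²) = √81 = 9
|V_2V_3| = √((0)² + (5)²) = √25 = 5
|V_3V_4| = √((9)² + (12)²) = √225 = 15
|V_4V_1| = √((0)² + (-17)²) = √289 = 17
Perimeter = 9 + 5 + 15 + 17 = 46.

46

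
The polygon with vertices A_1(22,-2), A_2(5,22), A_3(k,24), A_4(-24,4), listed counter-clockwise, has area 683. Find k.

The doubled signed area Σ (x_i y_{i+1} − x_{i+1} y_i) is linear in k.
With k=0 it equals 1150; the coefficient of k is -18 (from the two edges through A_3).
So -18·k + 1150 = 2·683 = 1366 ⇒ k = -12.

-12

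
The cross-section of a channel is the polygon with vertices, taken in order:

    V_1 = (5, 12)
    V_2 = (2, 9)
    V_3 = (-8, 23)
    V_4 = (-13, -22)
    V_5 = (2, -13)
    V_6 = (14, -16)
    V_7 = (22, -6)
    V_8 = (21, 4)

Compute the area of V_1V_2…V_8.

845.5

Σ = (21) + (118) + (475) + (213) + (150) + (268) + (214) + (232) = 1691
Area = |Σ|/2 = 845.5.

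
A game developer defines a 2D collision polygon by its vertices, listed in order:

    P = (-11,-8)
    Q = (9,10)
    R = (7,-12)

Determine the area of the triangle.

P→Q: (-11)(10) − (9)(-8) = -38
Q→R: (9)(-12) − (7)(10) = -178
R→P: (7)(-8) − (-11)(-12) = -188
Σ = -404
Area = |Σ|/2 = 202.

202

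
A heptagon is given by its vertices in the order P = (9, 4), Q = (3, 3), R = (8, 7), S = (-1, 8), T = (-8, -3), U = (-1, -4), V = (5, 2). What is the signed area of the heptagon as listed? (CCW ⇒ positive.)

99.5

P→Q: (9)(3) − (3)(4) = 15
Q→R: (3)(7) − (8)(3) = -3
R→S: (8)(8) − (-1)(7) = 71
S→T: (-1)(-3) − (-8)(8) = 67
T→U: (-8)(-4) − (-1)(-3) = 29
U→V: (-1)(2) − (5)(-4) = 18
V→P: (5)(4) − (9)(2) = 2
Σ = 199
Signed area = Σ/2 = 99.5 (positive ⇒ counter-clockwise traversal).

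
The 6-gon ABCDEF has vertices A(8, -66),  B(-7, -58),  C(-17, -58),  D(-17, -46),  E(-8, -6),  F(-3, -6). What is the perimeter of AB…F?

146

|AB| = √((-15)² + (8)²) = √289 = 17
|BC| = √((-10)² + (0)²) = √100 = 10
|CD| = √((0)² + (12)²) = √144 = 12
|DE| = √((9)² + (40)²) = √1681 = 41
|EF| = √((5)² + (0)²) = √25 = 5
|FA| = √((11)² + (-60)²) = √3721 = 61
Perimeter = 17 + 10 + 12 + 41 + 5 + 61 = 146.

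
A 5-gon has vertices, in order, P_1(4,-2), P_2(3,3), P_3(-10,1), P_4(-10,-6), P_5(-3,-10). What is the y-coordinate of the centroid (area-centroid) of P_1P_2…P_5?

-688/249

Apply the surveyor's formula. First the cross-terms c_i = x_i·y_{i+1} − x_{i+1}·y_i:
  18, 33, 70, 82, 46  ⇒  2A = 249, A = 124.5.
Then Σ (y_i + y_{i+1})·c_i = -2064, so ȳ = -2064 / (6·124.5) = -688/249.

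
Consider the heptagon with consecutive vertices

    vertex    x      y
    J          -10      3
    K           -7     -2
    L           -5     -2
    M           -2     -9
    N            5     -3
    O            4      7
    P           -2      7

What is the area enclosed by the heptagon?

145

Cross-terms: 41, 4, 41, 51, 47, 42, 64  ⇒  Σ = 290
Area = |Σ|/2 = 145.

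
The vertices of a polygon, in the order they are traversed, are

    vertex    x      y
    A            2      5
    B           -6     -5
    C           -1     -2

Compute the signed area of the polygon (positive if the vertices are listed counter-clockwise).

Apply the shoelace formula: 2A = Σ (x_i·y_{i+1} − x_{i+1}·y_i), indices taken mod 3.
Σ = (20) + (7) + (-1) = 26
Signed area = Σ/2 = 13 (positive ⇒ counter-clockwise traversal).

13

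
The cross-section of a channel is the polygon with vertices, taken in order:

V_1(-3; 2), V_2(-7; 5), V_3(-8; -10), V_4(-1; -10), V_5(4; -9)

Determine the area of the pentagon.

104.5

V_1→V_2: (-3)(5) − (-7)(2) = -1
V_2→V_3: (-7)(-10) − (-8)(5) = 110
V_3→V_4: (-8)(-10) − (-1)(-10) = 70
V_4→V_5: (-1)(-9) − (4)(-10) = 49
V_5→V_1: (4)(2) − (-3)(-9) = -19
Σ = 209
Area = |Σ|/2 = 104.5.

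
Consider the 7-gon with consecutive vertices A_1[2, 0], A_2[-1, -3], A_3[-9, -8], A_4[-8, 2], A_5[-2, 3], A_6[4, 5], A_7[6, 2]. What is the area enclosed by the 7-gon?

A_1→A_2: (2)(-3) − (-1)(0) = -6
A_2→A_3: (-1)(-8) − (-9)(-3) = -19
A_3→A_4: (-9)(2) − (-8)(-8) = -82
A_4→A_5: (-8)(3) − (-2)(2) = -20
A_5→A_6: (-2)(5) − (4)(3) = -22
A_6→A_7: (4)(2) − (6)(5) = -22
A_7→A_1: (6)(0) − (2)(2) = -4
Σ = -175
Area = |Σ|/2 = 87.5.

87.5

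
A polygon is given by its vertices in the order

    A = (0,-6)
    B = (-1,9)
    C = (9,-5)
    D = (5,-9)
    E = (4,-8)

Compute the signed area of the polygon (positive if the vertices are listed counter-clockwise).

-83

Apply the shoelace formula: 2A = Σ (x_i·y_{i+1} − x_{i+1}·y_i), indices taken mod 5.
Σ = (-6) + (-76) + (-56) + (-4) + (-24) = -166
Signed area = Σ/2 = -83 (negative ⇒ clockwise traversal).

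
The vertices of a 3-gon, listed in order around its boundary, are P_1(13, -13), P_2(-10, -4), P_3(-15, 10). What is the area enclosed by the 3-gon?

138.5

Cross-terms: -182, -160, 65  ⇒  Σ = -277
Area = |Σ|/2 = 138.5.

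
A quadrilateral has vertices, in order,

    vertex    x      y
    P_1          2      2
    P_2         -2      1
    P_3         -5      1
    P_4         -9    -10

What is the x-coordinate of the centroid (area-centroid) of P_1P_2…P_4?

Apply the surveyor's formula. First the cross-terms c_i = x_i·y_{i+1} − x_{i+1}·y_i:
  6, 3, 59, 2  ⇒  2A = 70, A = 35.
Then Σ (x_i + x_{i+1})·c_i = -861, so x̄ = -861 / (6·35) = -4.1.

-4.1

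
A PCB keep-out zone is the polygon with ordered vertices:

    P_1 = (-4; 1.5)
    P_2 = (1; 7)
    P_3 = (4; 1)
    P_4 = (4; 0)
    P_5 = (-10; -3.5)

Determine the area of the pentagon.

Σ = (-29.5) + (-27) + (-4) + (-14) + (-29) = -103.5
Area = |Σ|/2 = 51.75.

51.75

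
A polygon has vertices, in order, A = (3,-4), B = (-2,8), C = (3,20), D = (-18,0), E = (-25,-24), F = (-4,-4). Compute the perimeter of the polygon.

116

|AB| = √((-5)² + (12)²) = √169 = 13
|BC| = √((5)² + (12)²) = √169 = 13
|CD| = √((-21)² + (-20)²) = √841 = 29
|DE| = √((-7)² + (-24)²) = √625 = 25
|EF| = √((21)² + (20)²) = √841 = 29
|FA| = √((7)² + (0)²) = √49 = 7
Perimeter = 13 + 13 + 29 + 25 + 29 + 7 = 116.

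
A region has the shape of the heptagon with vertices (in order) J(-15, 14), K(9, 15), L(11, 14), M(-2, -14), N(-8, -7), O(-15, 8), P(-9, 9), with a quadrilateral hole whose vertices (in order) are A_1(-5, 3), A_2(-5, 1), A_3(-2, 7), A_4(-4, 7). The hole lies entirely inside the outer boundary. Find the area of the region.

411.5

Outer boundary:
Apply Gauss's area formula: 2A = Σ (x_i·y_{i+1} − x_{i+1}·y_i), indices taken mod 7.
Cross-terms: -351, -39, -126, -98, -169, -63, 9  ⇒  Σ = -837
Area = |Σ|/2 = 418.5.
Hole:
A_1→A_2: (-5)(1) − (-5)(3) = 10
A_2→A_3: (-5)(7) − (-2)(1) = -33
A_3→A_4: (-2)(7) − (-4)(7) = 14
A_4→A_1: (-4)(3) − (-5)(7) = 23
Σ = 14
Area = |Σ|/2 = 7.
Net area = 418.5 − 7 = 411.5.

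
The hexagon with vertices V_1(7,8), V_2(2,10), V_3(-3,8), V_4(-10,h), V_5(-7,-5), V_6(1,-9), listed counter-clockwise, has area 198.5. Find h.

7

The doubled signed area Σ (x_i y_{i+1} − x_{i+1} y_i) is linear in h.
With h=0 it equals 369; the coefficient of h is 4 (from the two edges through V_4).
So 4·h + 369 = 2·198.5 = 397 ⇒ h = 7.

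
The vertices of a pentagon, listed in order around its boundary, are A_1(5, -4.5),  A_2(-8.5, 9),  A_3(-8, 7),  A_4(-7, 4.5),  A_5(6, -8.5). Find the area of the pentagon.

40.125

Apply the shoelace formula: 2A = Σ (x_i·y_{i+1} − x_{i+1}·y_i), indices taken mod 5.
Σ = (6.75) + (12.5) + (13) + (32.5) + (15.5) = 80.25
Area = |Σ|/2 = 40.125.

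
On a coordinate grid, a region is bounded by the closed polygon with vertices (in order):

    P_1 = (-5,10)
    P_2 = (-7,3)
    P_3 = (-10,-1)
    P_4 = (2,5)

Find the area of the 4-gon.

44.5

P_1→P_2: (-5)(3) − (-7)(10) = 55
P_2→P_3: (-7)(-1) − (-10)(3) = 37
P_3→P_4: (-10)(5) − (2)(-1) = -48
P_4→P_1: (2)(10) − (-5)(5) = 45
Σ = 89
Area = |Σ|/2 = 44.5.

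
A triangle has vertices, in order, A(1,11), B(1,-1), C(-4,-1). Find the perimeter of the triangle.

|AB| = √((0)² + (-12)²) = √144 = 12
|BC| = √((-5)² + (0)²) = √25 = 5
|CA| = √((5)² + (12)²) = √169 = 13
Perimeter = 12 + 5 + 13 = 30.

30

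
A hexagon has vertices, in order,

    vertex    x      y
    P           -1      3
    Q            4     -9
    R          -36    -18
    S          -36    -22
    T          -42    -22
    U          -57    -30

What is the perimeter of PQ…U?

146

|PQ| = √((5)² + (-12)²) = √169 = 13
|QR| = √((-40)² + (-9)²) = √1681 = 41
|RS| = √((0)² + (-4)²) = √16 = 4
|ST| = √((-6)² + (0)²) = √36 = 6
|TU| = √((-15)² + (-8)²) = √289 = 17
|UP| = √((56)² + (33)²) = √4225 = 65
Perimeter = 13 + 41 + 4 + 6 + 17 + 65 = 146.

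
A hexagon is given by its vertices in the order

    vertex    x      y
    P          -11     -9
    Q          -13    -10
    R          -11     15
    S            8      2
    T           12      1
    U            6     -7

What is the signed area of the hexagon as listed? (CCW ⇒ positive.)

-345.5

Σ = (-7) + (-305) + (-142) + (-16) + (-90) + (-131) = -691
Signed area = Σ/2 = -345.5 (negative ⇒ clockwise traversal).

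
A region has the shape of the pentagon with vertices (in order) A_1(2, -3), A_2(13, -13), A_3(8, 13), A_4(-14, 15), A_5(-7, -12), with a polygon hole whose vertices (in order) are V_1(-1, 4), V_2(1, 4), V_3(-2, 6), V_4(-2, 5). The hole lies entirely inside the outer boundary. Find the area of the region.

450.5

Outer boundary:
Apply the surveyor's formula: 2A = Σ (x_i·y_{i+1} − x_{i+1}·y_i), indices taken mod 5.
Cross-terms: 13, 273, 302, 273, 45  ⇒  Σ = 906
Area = |Σ|/2 = 453.
Hole:
Apply the shoelace formula: 2A = Σ (x_i·y_{i+1} − x_{i+1}·y_i), indices taken mod 4.
Σ = (-8) + (14) + (2) + (-3) = 5
Area = |Σ|/2 = 2.5.
Net area = 453 − 2.5 = 450.5.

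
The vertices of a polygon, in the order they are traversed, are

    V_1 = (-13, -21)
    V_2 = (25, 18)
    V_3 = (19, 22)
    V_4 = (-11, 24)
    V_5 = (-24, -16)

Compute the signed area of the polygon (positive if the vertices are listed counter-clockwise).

Apply the shoelace (surveyor's) formula: 2A = Σ (x_i·y_{i+1} − x_{i+1}·y_i), indices taken mod 5.
Cross-terms: 291, 208, 698, 752, 296  ⇒  Σ = 2245
Signed area = Σ/2 = 1122.5 (positive ⇒ counter-clockwise traversal).

1122.5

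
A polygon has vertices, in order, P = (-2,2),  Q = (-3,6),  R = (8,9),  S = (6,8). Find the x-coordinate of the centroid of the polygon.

Apply the surveyor's formula. First the cross-terms c_i = x_i·y_{i+1} − x_{i+1}·y_i:
  -6, -75, 10, 28  ⇒  2A = -43, A = -21.5.
Then Σ (x_i + x_{i+1})·c_i = -93, so x̄ = -93 / (6·(-21.5)) = 31/43.

31/43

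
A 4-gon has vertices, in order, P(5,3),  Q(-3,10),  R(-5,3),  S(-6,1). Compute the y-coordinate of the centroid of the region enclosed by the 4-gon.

Apply the surveyor's formula. First the cross-terms c_i = x_i·y_{i+1} − x_{i+1}·y_i:
  59, 41, 13, -23  ⇒  2A = 90, A = 45.
Then Σ (y_i + y_{i+1})·c_i = 1260, so ȳ = 1260 / (6·45) = 14/3.

14/3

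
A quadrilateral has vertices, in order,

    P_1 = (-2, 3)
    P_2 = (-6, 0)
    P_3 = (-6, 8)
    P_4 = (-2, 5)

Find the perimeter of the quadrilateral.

|P_1P_2| = √((-4)² + (-3)²) = √25 = 5
|P_2P_3| = √((0)² + (8)²) = √64 = 8
|P_3P_4| = √((4)² + (-3)²) = √25 = 5
|P_4P_1| = √((0)² + (-2)²) = √4 = 2
Perimeter = 5 + 8 + 5 + 2 = 20.

20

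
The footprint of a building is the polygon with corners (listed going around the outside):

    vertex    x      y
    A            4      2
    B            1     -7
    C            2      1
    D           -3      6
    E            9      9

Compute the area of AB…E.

Apply the shoelace (surveyor's) formula: 2A = Σ (x_i·y_{i+1} − x_{i+1}·y_i), indices taken mod 5.
Σ = (-30) + (15) + (15) + (-81) + (-18) = -99
Area = |Σ|/2 = 49.5.

49.5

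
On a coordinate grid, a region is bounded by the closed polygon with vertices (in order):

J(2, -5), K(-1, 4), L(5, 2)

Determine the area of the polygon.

24

Cross-terms: 3, -22, -29  ⇒  Σ = -48
Area = |Σ|/2 = 24.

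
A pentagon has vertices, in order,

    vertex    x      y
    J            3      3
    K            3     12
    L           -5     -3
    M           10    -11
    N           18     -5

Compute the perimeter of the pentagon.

|JK| = √((0)² + (9)²) = √81 = 9
|KL| = √((-8)² + (-15)²) = √289 = 17
|LM| = √((15)² + (-8)²) = √289 = 17
|MN| = √((8)² + (6)²) = √100 = 10
|NJ| = √((-15)² + (8)²) = √289 = 17
Perimeter = 9 + 17 + 17 + 10 + 17 = 70.

70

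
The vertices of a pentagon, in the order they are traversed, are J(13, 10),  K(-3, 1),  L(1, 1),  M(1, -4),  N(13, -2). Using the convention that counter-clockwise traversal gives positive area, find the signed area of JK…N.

120

Apply the surveyor's formula: 2A = Σ (x_i·y_{i+1} − x_{i+1}·y_i), indices taken mod 5.
Cross-terms: 43, -4, -5, 50, 156  ⇒  Σ = 240
Signed area = Σ/2 = 120 (positive ⇒ counter-clockwise traversal).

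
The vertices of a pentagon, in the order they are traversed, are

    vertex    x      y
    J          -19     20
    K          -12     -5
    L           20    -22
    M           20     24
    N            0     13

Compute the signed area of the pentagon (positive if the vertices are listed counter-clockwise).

Apply the shoelace formula: 2A = Σ (x_i·y_{i+1} − x_{i+1}·y_i), indices taken mod 5.
Σ = (335) + (364) + (920) + (260) + (247) = 2126
Signed area = Σ/2 = 1063 (positive ⇒ counter-clockwise traversal).

1063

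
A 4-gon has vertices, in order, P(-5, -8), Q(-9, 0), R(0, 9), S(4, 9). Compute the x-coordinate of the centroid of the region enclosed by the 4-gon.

-395/132

Apply Gauss's area formula. First the cross-terms c_i = x_i·y_{i+1} − x_{i+1}·y_i:
  -72, -81, -36, 13  ⇒  2A = -176, A = -88.
Then Σ (x_i + x_{i+1})·c_i = 1580, so x̄ = 1580 / (6·(-88)) = -395/132.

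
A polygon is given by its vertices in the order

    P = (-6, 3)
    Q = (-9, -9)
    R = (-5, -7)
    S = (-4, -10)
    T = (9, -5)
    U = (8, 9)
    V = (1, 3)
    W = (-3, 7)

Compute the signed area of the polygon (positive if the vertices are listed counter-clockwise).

208

Σ = (81) + (18) + (22) + (110) + (121) + (15) + (16) + (33) = 416
Signed area = Σ/2 = 208 (positive ⇒ counter-clockwise traversal).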